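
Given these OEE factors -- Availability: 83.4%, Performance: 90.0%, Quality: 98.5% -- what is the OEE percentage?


Formula: OEE = Availability * Performance * Quality / 10000
A * P = 83.4% * 90.0% / 100 = 75.06%
OEE = 75.06% * 98.5% / 100 = 73.9%

73.9%


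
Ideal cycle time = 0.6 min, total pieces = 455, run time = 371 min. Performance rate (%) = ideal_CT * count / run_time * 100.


Formula: Performance = (Ideal CT * Total Count) / Run Time * 100
Ideal output time = 0.6 * 455 = 273.0 min
Performance = 273.0 / 371 * 100 = 73.6%

73.6%


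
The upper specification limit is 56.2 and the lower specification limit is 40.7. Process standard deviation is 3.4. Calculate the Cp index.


Cp = (56.2 - 40.7) / (6 * 3.4)

0.76


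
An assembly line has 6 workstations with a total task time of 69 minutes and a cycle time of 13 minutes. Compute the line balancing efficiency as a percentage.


Formula: Efficiency = Sum of Task Times / (N_stations * CT) * 100
Total station capacity = 6 stations * 13 min = 78 min
Efficiency = 69 / 78 * 100 = 88.5%

88.5%


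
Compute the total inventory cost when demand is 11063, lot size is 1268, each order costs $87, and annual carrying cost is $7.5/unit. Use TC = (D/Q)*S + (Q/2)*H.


TC = 11063/1268 * 87 + 1268/2 * 7.5

$5514.05


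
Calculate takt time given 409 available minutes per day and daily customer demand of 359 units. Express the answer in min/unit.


Formula: Takt Time = Available Production Time / Customer Demand
Takt = 409 min/day / 359 units/day
Takt = 1.14 min/unit

1.14 min/unit


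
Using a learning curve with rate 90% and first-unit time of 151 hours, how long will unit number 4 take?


Formula: T_n = T_1 * (learning_rate)^(log2(n)) where learning_rate = rate/100
Doublings = log2(4) = 2
T_n = 151 * 0.9^2
T_n = 151 * 0.81 = 122.3 hours

122.3 hours


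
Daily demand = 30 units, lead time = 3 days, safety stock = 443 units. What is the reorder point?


Formula: ROP = (Daily Demand * Lead Time) + Safety Stock
Demand during lead time = 30 * 3 = 90 units
ROP = 90 + 443 = 533 units

533 units


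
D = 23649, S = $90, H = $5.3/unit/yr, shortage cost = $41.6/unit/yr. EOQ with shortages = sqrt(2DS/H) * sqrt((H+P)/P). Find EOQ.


Formula: EOQ* = sqrt(2DS/H) * sqrt((H+P)/P)
Base EOQ = sqrt(2*23649*90/5.3) = 896.2 units
Correction = sqrt((5.3+41.6)/41.6) = 1.06179
EOQ* = 896.2 * 1.06179 = 951.6 units

951.6 units


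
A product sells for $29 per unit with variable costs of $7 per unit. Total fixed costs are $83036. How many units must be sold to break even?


Formula: BEQ = Fixed Costs / (Price - Variable Cost)
Contribution margin = $29 - $7 = $22/unit
BEQ = ceil($83036 / $22/unit) = ceil(3774.36) = 3775 units

3775 units


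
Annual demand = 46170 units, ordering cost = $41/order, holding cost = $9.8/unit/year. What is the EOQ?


Formula: EOQ = sqrt(2 * D * S / H)
Numerator: 2 * 46170 * 41 = 3785940
2DS/H = 3785940 / 9.8 = 386320.4
EOQ = sqrt(386320.4) = 621.5 units

621.5 units


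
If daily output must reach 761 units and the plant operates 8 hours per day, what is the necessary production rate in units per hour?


Formula: Production Rate = Daily Demand / Available Hours
Rate = 761 units/day / 8 hours/day
Rate = 95.1 units/hour

95.1 units/hour


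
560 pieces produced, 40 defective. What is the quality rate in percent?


Formula: Quality Rate = Good Pieces / Total Pieces * 100
Good pieces = 560 - 40 = 520
QR = 520 / 560 * 100 = 92.9%

92.9%


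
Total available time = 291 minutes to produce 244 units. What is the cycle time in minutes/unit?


Formula: CT = Available Time / Number of Units
CT = 291 min / 244 units
CT = 1.19 min/unit

1.19 min/unit


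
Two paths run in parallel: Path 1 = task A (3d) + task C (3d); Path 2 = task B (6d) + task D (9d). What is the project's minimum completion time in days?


Path 1 = 3 + 3 = 6 days
Path 2 = 6 + 9 = 15 days
Duration = max(6, 15) = 15 days

15 days


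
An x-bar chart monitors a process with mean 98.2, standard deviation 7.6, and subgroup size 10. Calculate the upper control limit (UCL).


UCL = 98.2 + 3 * 7.6 / sqrt(10)

105.41


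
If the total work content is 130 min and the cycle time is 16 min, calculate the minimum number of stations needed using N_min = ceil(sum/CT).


Formula: N_min = ceil(Sum of Task Times / Cycle Time)
N_min = ceil(130 min / 16 min) = ceil(8.125)
N_min = 9 stations

9


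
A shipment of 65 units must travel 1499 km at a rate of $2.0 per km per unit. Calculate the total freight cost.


TC = dist * cost * units = 1499 * 2.0 * 65 = $194870.00

$194870.00


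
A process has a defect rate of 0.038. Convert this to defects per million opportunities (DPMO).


DPMO = defect_rate * 1000000 = 0.038 * 1000000

38000


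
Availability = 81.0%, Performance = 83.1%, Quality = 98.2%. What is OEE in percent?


Formula: OEE = Availability * Performance * Quality / 10000
A * P = 81.0% * 83.1% / 100 = 67.31%
OEE = 67.31% * 98.2% / 100 = 66.1%

66.1%


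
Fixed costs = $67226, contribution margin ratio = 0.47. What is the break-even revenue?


Formula: BER = Fixed Costs / Contribution Margin Ratio
BER = $67226 / 0.47
BER = $143034.04 (to the nearest cent)

$143034.04


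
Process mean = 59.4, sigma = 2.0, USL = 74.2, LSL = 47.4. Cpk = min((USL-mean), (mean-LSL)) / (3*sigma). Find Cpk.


Cpu = (74.2 - 59.4) / (3 * 2.0) = 2.47
Cpl = (59.4 - 47.4) / (3 * 2.0) = 2.0
Cpk = min(2.47, 2.0) = 2.0

2.0


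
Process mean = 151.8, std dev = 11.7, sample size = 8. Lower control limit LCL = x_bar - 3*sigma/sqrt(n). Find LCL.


LCL = 151.8 - 3 * 11.7 / sqrt(8)

139.39


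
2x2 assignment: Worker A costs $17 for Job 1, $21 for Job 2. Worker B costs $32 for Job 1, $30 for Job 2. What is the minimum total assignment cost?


Option 1: A->1 + B->2 = $17 + $30 = $47
Option 2: A->2 + B->1 = $21 + $32 = $53
Min cost = min($47, $53) = $47

$47


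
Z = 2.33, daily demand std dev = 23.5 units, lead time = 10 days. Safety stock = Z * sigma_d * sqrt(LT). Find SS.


Formula: SS = z * sigma_d * sqrt(LT)
sqrt(LT) = sqrt(10) = 3.1623
SS = 2.33 * 23.5 * 3.1623
SS = 173.2 units

173.2 units


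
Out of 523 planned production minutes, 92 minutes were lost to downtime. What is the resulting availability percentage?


Formula: Availability = (Planned Time - Downtime) / Planned Time * 100
Uptime = 523 - 92 = 431 min
Availability = 431 / 523 * 100 = 82.4%

82.4%


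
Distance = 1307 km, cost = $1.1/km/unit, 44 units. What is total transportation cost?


TC = dist * cost * units = 1307 * 1.1 * 44 = $63258.80

$63258.80


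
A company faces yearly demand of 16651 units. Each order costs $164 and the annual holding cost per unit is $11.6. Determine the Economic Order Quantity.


Formula: EOQ = sqrt(2 * D * S / H)
Numerator: 2 * 16651 * 164 = 5461528
2DS/H = 5461528 / 11.6 = 470821.4
EOQ = sqrt(470821.4) = 686.2 units

686.2 units


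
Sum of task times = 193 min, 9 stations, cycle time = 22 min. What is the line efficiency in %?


Formula: Efficiency = Sum of Task Times / (N_stations * CT) * 100
Total station capacity = 9 stations * 22 min = 198 min
Efficiency = 193 / 198 * 100 = 97.5%

97.5%


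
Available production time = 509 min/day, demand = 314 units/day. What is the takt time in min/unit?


Formula: Takt Time = Available Production Time / Customer Demand
Takt = 509 min/day / 314 units/day
Takt = 1.62 min/unit

1.62 min/unit


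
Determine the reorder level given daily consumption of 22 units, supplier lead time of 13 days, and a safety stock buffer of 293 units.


Formula: ROP = (Daily Demand * Lead Time) + Safety Stock
Demand during lead time = 22 * 13 = 286 units
ROP = 286 + 293 = 579 units

579 units


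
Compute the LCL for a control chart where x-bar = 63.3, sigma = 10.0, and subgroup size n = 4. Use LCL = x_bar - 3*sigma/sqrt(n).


LCL = 63.3 - 3 * 10.0 / sqrt(4)

48.3


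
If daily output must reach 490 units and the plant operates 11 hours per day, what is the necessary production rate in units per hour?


Formula: Production Rate = Daily Demand / Available Hours
Rate = 490 units/day / 11 hours/day
Rate = 44.5 units/hour

44.5 units/hour


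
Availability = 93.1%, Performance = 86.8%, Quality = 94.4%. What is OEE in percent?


Formula: OEE = Availability * Performance * Quality / 10000
A * P = 93.1% * 86.8% / 100 = 80.81%
OEE = 80.81% * 94.4% / 100 = 76.3%

76.3%


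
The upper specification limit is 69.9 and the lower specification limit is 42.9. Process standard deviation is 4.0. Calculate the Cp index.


Cp = (69.9 - 42.9) / (6 * 4.0)

1.13


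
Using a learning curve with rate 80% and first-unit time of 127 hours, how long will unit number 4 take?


Formula: T_n = T_1 * (learning_rate)^(log2(n)) where learning_rate = rate/100
Doublings = log2(4) = 2
T_n = 127 * 0.8^2
T_n = 127 * 0.64 = 81.3 hours

81.3 hours


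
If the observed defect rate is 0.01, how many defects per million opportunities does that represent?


DPMO = defect_rate * 1000000 = 0.01 * 1000000

10000


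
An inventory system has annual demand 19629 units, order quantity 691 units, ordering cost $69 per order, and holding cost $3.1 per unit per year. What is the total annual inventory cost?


TC = 19629/691 * 69 + 691/2 * 3.1

$3031.11


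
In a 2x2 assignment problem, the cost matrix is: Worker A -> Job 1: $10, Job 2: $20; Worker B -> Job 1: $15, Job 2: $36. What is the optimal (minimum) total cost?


Option 1: A->1 + B->2 = $10 + $36 = $46
Option 2: A->2 + B->1 = $20 + $15 = $35
Min cost = min($46, $35) = $35

$35


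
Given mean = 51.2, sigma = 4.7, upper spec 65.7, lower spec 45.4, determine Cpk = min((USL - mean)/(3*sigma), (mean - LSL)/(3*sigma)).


Cpu = (65.7 - 51.2) / (3 * 4.7) = 1.03
Cpl = (51.2 - 45.4) / (3 * 4.7) = 0.41
Cpk = min(1.03, 0.41) = 0.41

0.41


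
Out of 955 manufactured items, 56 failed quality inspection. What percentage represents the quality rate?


Formula: Quality Rate = Good Pieces / Total Pieces * 100
Good pieces = 955 - 56 = 899
QR = 899 / 955 * 100 = 94.1%

94.1%


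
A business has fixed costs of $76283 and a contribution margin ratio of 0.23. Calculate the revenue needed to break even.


Formula: BER = Fixed Costs / Contribution Margin Ratio
BER = $76283 / 0.23
BER = $331665.22 (to the nearest cent)

$331665.22


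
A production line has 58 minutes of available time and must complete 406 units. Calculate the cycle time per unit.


Formula: CT = Available Time / Number of Units
CT = 58 min / 406 units
CT = 0.14 min/unit

0.14 min/unit


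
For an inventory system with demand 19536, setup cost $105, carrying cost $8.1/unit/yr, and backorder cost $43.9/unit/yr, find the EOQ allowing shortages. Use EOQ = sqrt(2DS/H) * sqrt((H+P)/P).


Formula: EOQ* = sqrt(2DS/H) * sqrt((H+P)/P)
Base EOQ = sqrt(2*19536*105/8.1) = 711.68 units
Correction = sqrt((8.1+43.9)/43.9) = 1.08835
EOQ* = 711.68 * 1.08835 = 774.6 units

774.6 units


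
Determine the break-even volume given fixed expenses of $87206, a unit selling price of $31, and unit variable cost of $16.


Formula: BEQ = Fixed Costs / (Price - Variable Cost)
Contribution margin = $31 - $16 = $15/unit
BEQ = ceil($87206 / $15/unit) = ceil(5813.73) = 5814 units

5814 units


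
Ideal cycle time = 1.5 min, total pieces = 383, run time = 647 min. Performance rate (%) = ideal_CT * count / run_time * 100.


Formula: Performance = (Ideal CT * Total Count) / Run Time * 100
Ideal output time = 1.5 * 383 = 574.5 min
Performance = 574.5 / 647 * 100 = 88.8%

88.8%


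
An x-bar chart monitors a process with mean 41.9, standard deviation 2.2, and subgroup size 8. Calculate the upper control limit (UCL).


UCL = 41.9 + 3 * 2.2 / sqrt(8)

44.23


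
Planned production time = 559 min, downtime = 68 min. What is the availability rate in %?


Formula: Availability = (Planned Time - Downtime) / Planned Time * 100
Uptime = 559 - 68 = 491 min
Availability = 491 / 559 * 100 = 87.8%

87.8%


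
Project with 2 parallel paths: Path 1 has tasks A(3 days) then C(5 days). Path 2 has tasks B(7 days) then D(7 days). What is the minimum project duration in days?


Path 1 = 3 + 5 = 8 days
Path 2 = 7 + 7 = 14 days
Duration = max(8, 14) = 14 days

14 days


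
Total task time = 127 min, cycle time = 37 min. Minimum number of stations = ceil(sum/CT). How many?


Formula: N_min = ceil(Sum of Task Times / Cycle Time)
N_min = ceil(127 min / 37 min) = ceil(3.4324)
N_min = 4 stations

4


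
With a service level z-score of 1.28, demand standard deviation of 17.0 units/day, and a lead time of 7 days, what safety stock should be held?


Formula: SS = z * sigma_d * sqrt(LT)
sqrt(LT) = sqrt(7) = 2.6458
SS = 1.28 * 17.0 * 2.6458
SS = 57.6 units

57.6 units


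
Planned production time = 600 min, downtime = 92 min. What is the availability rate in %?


Formula: Availability = (Planned Time - Downtime) / Planned Time * 100
Uptime = 600 - 92 = 508 min
Availability = 508 / 600 * 100 = 84.7%

84.7%


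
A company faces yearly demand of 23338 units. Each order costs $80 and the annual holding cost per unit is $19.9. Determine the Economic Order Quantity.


Formula: EOQ = sqrt(2 * D * S / H)
Numerator: 2 * 23338 * 80 = 3734080
2DS/H = 3734080 / 19.9 = 187642.2
EOQ = sqrt(187642.2) = 433.2 units

433.2 units


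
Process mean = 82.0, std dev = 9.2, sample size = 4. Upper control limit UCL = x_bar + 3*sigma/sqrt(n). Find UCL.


UCL = 82.0 + 3 * 9.2 / sqrt(4)

95.8


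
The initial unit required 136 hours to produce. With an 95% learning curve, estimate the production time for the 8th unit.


Formula: T_n = T_1 * (learning_rate)^(log2(n)) where learning_rate = rate/100
Doublings = log2(8) = 3
T_n = 136 * 0.95^3
T_n = 136 * 0.8574 = 116.6 hours

116.6 hours


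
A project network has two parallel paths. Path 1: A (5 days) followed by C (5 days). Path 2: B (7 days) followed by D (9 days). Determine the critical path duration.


Path 1 = 5 + 5 = 10 days
Path 2 = 7 + 9 = 16 days
Duration = max(10, 16) = 16 days

16 days


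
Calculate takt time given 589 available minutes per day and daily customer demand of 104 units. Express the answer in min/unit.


Formula: Takt Time = Available Production Time / Customer Demand
Takt = 589 min/day / 104 units/day
Takt = 5.66 min/unit

5.66 min/unit


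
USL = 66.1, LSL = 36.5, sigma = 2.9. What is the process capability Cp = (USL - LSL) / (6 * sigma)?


Cp = (66.1 - 36.5) / (6 * 2.9)

1.7


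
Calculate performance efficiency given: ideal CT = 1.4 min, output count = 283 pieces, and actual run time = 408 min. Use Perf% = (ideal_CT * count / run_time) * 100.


Formula: Performance = (Ideal CT * Total Count) / Run Time * 100
Ideal output time = 1.4 * 283 = 396.2 min
Performance = 396.2 / 408 * 100 = 97.1%

97.1%


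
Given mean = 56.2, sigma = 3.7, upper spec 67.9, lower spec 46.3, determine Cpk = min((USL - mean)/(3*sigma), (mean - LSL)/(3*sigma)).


Cpu = (67.9 - 56.2) / (3 * 3.7) = 1.05
Cpl = (56.2 - 46.3) / (3 * 3.7) = 0.89
Cpk = min(1.05, 0.89) = 0.89

0.89


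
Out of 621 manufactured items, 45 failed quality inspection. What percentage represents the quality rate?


Formula: Quality Rate = Good Pieces / Total Pieces * 100
Good pieces = 621 - 45 = 576
QR = 576 / 621 * 100 = 92.8%

92.8%


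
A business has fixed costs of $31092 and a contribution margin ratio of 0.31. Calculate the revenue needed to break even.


Formula: BER = Fixed Costs / Contribution Margin Ratio
BER = $31092 / 0.31
BER = $100296.77 (to the nearest cent)

$100296.77


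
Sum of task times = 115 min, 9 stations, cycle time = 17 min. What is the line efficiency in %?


Formula: Efficiency = Sum of Task Times / (N_stations * CT) * 100
Total station capacity = 9 stations * 17 min = 153 min
Efficiency = 115 / 153 * 100 = 75.2%

75.2%


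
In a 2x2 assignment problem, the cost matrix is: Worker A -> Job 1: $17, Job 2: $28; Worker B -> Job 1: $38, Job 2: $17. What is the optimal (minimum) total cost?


Option 1: A->1 + B->2 = $17 + $17 = $34
Option 2: A->2 + B->1 = $28 + $38 = $66
Min cost = min($34, $66) = $34

$34


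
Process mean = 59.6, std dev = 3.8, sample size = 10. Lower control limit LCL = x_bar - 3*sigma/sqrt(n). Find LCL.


LCL = 59.6 - 3 * 3.8 / sqrt(10)

56.0


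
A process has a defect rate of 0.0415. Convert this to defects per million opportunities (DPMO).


DPMO = defect_rate * 1000000 = 0.0415 * 1000000

41500


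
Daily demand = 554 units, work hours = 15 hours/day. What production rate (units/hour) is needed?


Formula: Production Rate = Daily Demand / Available Hours
Rate = 554 units/day / 15 hours/day
Rate = 36.9 units/hour

36.9 units/hour


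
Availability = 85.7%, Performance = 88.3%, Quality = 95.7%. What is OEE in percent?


Formula: OEE = Availability * Performance * Quality / 10000
A * P = 85.7% * 88.3% / 100 = 75.67%
OEE = 75.67% * 95.7% / 100 = 72.4%

72.4%


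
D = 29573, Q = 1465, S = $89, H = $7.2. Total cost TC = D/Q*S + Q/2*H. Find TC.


TC = 29573/1465 * 89 + 1465/2 * 7.2

$7070.58


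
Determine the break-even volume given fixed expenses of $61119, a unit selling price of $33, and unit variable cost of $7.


Formula: BEQ = Fixed Costs / (Price - Variable Cost)
Contribution margin = $33 - $7 = $26/unit
BEQ = ceil($61119 / $26/unit) = ceil(2350.73) = 2351 units

2351 units


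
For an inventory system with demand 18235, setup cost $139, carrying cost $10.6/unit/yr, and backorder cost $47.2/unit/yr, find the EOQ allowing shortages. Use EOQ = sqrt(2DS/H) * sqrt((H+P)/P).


Formula: EOQ* = sqrt(2DS/H) * sqrt((H+P)/P)
Base EOQ = sqrt(2*18235*139/10.6) = 691.55 units
Correction = sqrt((10.6+47.2)/47.2) = 1.10661
EOQ* = 691.55 * 1.10661 = 765.3 units

765.3 units


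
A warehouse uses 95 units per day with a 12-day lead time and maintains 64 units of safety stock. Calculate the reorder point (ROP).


Formula: ROP = (Daily Demand * Lead Time) + Safety Stock
Demand during lead time = 95 * 12 = 1140 units
ROP = 1140 + 64 = 1204 units

1204 units


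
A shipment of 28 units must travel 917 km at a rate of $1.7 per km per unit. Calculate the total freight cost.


TC = dist * cost * units = 917 * 1.7 * 28 = $43649.20

$43649.20


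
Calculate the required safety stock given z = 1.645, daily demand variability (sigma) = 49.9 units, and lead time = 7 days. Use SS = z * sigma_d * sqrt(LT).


Formula: SS = z * sigma_d * sqrt(LT)
sqrt(LT) = sqrt(7) = 2.6458
SS = 1.645 * 49.9 * 2.6458
SS = 217.2 units

217.2 units


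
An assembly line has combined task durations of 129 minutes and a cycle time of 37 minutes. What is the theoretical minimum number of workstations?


Formula: N_min = ceil(Sum of Task Times / Cycle Time)
N_min = ceil(129 min / 37 min) = ceil(3.4865)
N_min = 4 stations

4


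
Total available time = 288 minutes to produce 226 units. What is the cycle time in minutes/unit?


Formula: CT = Available Time / Number of Units
CT = 288 min / 226 units
CT = 1.27 min/unit

1.27 min/unit


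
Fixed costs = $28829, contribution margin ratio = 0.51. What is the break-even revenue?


Formula: BER = Fixed Costs / Contribution Margin Ratio
BER = $28829 / 0.51
BER = $56527.45 (to the nearest cent)

$56527.45


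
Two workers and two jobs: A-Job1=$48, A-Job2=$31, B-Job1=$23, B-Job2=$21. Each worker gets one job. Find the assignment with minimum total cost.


Option 1: A->1 + B->2 = $48 + $21 = $69
Option 2: A->2 + B->1 = $31 + $23 = $54
Min cost = min($69, $54) = $54

$54


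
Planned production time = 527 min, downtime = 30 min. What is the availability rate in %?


Formula: Availability = (Planned Time - Downtime) / Planned Time * 100
Uptime = 527 - 30 = 497 min
Availability = 497 / 527 * 100 = 94.3%

94.3%


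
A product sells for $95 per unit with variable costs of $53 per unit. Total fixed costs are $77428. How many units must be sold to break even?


Formula: BEQ = Fixed Costs / (Price - Variable Cost)
Contribution margin = $95 - $53 = $42/unit
BEQ = ceil($77428 / $42/unit) = ceil(1843.52) = 1844 units

1844 units


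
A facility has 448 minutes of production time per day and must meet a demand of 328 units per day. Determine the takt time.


Formula: Takt Time = Available Production Time / Customer Demand
Takt = 448 min/day / 328 units/day
Takt = 1.37 min/unit

1.37 min/unit


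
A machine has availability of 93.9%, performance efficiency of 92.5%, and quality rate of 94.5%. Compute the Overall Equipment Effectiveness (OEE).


Formula: OEE = Availability * Performance * Quality / 10000
A * P = 93.9% * 92.5% / 100 = 86.86%
OEE = 86.86% * 94.5% / 100 = 82.1%

82.1%


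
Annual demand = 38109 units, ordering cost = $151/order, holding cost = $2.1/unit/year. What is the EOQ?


Formula: EOQ = sqrt(2 * D * S / H)
Numerator: 2 * 38109 * 151 = 11508918
2DS/H = 11508918 / 2.1 = 5480437.1
EOQ = sqrt(5480437.1) = 2341.0 units

2341.0 units


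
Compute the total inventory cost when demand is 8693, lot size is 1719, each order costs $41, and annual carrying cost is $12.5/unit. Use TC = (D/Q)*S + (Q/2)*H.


TC = 8693/1719 * 41 + 1719/2 * 12.5

$10951.09


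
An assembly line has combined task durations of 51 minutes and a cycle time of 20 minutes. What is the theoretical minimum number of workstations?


Formula: N_min = ceil(Sum of Task Times / Cycle Time)
N_min = ceil(51 min / 20 min) = ceil(2.55)
N_min = 3 stations

3


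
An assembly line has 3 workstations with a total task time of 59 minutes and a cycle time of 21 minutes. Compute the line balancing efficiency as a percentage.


Formula: Efficiency = Sum of Task Times / (N_stations * CT) * 100
Total station capacity = 3 stations * 21 min = 63 min
Efficiency = 59 / 63 * 100 = 93.7%

93.7%


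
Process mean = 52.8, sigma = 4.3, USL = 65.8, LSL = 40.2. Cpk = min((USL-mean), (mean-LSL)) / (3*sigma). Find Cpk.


Cpu = (65.8 - 52.8) / (3 * 4.3) = 1.01
Cpl = (52.8 - 40.2) / (3 * 4.3) = 0.98
Cpk = min(1.01, 0.98) = 0.98

0.98


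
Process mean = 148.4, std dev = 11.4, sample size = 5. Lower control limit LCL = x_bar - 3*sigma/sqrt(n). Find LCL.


LCL = 148.4 - 3 * 11.4 / sqrt(5)

133.11


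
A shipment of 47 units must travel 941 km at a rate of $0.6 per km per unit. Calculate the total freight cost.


TC = dist * cost * units = 941 * 0.6 * 47 = $26536.20

$26536.20


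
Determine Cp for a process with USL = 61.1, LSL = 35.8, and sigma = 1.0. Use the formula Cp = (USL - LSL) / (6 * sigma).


Cp = (61.1 - 35.8) / (6 * 1.0)

4.22


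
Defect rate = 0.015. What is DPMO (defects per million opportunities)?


DPMO = defect_rate * 1000000 = 0.015 * 1000000

15000


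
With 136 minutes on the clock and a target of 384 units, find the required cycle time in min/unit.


Formula: CT = Available Time / Number of Units
CT = 136 min / 384 units
CT = 0.35 min/unit

0.35 min/unit


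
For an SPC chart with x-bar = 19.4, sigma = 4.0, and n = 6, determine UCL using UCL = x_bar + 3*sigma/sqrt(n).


UCL = 19.4 + 3 * 4.0 / sqrt(6)

24.3


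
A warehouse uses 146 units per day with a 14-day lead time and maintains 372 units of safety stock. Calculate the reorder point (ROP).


Formula: ROP = (Daily Demand * Lead Time) + Safety Stock
Demand during lead time = 146 * 14 = 2044 units
ROP = 2044 + 372 = 2416 units

2416 units


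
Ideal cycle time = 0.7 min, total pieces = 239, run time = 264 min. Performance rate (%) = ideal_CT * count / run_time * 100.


Formula: Performance = (Ideal CT * Total Count) / Run Time * 100
Ideal output time = 0.7 * 239 = 167.3 min
Performance = 167.3 / 264 * 100 = 63.4%

63.4%


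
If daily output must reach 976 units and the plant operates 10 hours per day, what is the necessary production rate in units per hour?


Formula: Production Rate = Daily Demand / Available Hours
Rate = 976 units/day / 10 hours/day
Rate = 97.6 units/hour

97.6 units/hour


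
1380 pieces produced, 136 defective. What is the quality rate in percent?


Formula: Quality Rate = Good Pieces / Total Pieces * 100
Good pieces = 1380 - 136 = 1244
QR = 1244 / 1380 * 100 = 90.1%

90.1%


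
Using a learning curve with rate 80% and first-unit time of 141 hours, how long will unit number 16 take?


Formula: T_n = T_1 * (learning_rate)^(log2(n)) where learning_rate = rate/100
Doublings = log2(16) = 4
T_n = 141 * 0.8^4
T_n = 141 * 0.4096 = 57.8 hours

57.8 hours


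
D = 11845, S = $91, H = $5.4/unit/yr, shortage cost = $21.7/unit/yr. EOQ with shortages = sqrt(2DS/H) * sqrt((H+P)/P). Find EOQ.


Formula: EOQ* = sqrt(2DS/H) * sqrt((H+P)/P)
Base EOQ = sqrt(2*11845*91/5.4) = 631.84 units
Correction = sqrt((5.4+21.7)/21.7) = 1.11752
EOQ* = 631.84 * 1.11752 = 706.1 units

706.1 units


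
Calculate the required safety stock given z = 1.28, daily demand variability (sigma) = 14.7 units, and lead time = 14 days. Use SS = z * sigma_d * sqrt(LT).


Formula: SS = z * sigma_d * sqrt(LT)
sqrt(LT) = sqrt(14) = 3.7417
SS = 1.28 * 14.7 * 3.7417
SS = 70.4 units

70.4 units


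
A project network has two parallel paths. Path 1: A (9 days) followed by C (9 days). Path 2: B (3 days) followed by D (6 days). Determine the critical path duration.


Path 1 = 9 + 9 = 18 days
Path 2 = 3 + 6 = 9 days
Duration = max(18, 9) = 18 days

18 days


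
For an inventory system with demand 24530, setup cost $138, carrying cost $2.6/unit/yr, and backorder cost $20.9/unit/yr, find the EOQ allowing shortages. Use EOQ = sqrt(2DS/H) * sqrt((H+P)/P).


Formula: EOQ* = sqrt(2DS/H) * sqrt((H+P)/P)
Base EOQ = sqrt(2*24530*138/2.6) = 1613.68 units
Correction = sqrt((2.6+20.9)/20.9) = 1.06038
EOQ* = 1613.68 * 1.06038 = 1711.1 units

1711.1 units


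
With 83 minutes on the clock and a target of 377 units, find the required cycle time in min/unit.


Formula: CT = Available Time / Number of Units
CT = 83 min / 377 units
CT = 0.22 min/unit

0.22 min/unit


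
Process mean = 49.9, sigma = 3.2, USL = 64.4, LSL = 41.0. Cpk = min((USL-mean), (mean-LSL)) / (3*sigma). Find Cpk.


Cpu = (64.4 - 49.9) / (3 * 3.2) = 1.51
Cpl = (49.9 - 41.0) / (3 * 3.2) = 0.93
Cpk = min(1.51, 0.93) = 0.93

0.93


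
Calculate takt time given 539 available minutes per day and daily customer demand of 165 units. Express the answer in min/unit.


Formula: Takt Time = Available Production Time / Customer Demand
Takt = 539 min/day / 165 units/day
Takt = 3.27 min/unit

3.27 min/unit


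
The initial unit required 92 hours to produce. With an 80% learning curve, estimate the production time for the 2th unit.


Formula: T_n = T_1 * (learning_rate)^(log2(n)) where learning_rate = rate/100
Doublings = log2(2) = 1
T_n = 92 * 0.8^1
T_n = 92 * 0.8 = 73.6 hours

73.6 hours


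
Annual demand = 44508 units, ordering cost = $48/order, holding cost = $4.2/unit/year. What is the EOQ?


Formula: EOQ = sqrt(2 * D * S / H)
Numerator: 2 * 44508 * 48 = 4272768
2DS/H = 4272768 / 4.2 = 1017325.7
EOQ = sqrt(1017325.7) = 1008.6 units

1008.6 units


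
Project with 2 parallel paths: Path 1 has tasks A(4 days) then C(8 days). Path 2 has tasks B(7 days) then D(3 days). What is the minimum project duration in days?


Path 1 = 4 + 8 = 12 days
Path 2 = 7 + 3 = 10 days
Duration = max(12, 10) = 12 days

12 days


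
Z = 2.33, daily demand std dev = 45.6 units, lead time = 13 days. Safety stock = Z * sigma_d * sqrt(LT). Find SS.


Formula: SS = z * sigma_d * sqrt(LT)
sqrt(LT) = sqrt(13) = 3.6056
SS = 2.33 * 45.6 * 3.6056
SS = 383.1 units

383.1 units


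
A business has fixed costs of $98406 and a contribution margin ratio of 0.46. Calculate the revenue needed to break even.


Formula: BER = Fixed Costs / Contribution Margin Ratio
BER = $98406 / 0.46
BER = $213926.09 (to the nearest cent)

$213926.09


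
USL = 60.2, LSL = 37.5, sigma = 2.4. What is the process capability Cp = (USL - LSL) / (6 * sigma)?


Cp = (60.2 - 37.5) / (6 * 2.4)

1.58


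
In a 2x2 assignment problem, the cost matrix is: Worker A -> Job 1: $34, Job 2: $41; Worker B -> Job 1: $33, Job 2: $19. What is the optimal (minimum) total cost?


Option 1: A->1 + B->2 = $34 + $19 = $53
Option 2: A->2 + B->1 = $41 + $33 = $74
Min cost = min($53, $74) = $53

$53


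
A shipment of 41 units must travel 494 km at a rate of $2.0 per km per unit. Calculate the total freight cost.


TC = dist * cost * units = 494 * 2.0 * 41 = $40508.00

$40508.00


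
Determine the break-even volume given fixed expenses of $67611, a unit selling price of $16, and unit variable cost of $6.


Formula: BEQ = Fixed Costs / (Price - Variable Cost)
Contribution margin = $16 - $6 = $10/unit
BEQ = ceil($67611 / $10/unit) = ceil(6761.1) = 6762 units

6762 units


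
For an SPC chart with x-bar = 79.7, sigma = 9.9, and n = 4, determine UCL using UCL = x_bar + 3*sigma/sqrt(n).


UCL = 79.7 + 3 * 9.9 / sqrt(4)

94.55


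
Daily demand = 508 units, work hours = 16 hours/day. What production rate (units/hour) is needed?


Formula: Production Rate = Daily Demand / Available Hours
Rate = 508 units/day / 16 hours/day
Rate = 31.8 units/hour

31.8 units/hour


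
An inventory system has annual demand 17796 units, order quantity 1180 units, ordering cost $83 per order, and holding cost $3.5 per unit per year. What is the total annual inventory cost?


TC = 17796/1180 * 83 + 1180/2 * 3.5

$3316.75


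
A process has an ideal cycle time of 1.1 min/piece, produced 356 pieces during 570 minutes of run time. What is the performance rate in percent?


Formula: Performance = (Ideal CT * Total Count) / Run Time * 100
Ideal output time = 1.1 * 356 = 391.6 min
Performance = 391.6 / 570 * 100 = 68.7%

68.7%


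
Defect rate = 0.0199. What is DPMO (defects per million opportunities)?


DPMO = defect_rate * 1000000 = 0.0199 * 1000000

19900


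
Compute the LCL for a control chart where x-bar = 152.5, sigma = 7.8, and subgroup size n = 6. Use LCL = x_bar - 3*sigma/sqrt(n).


LCL = 152.5 - 3 * 7.8 / sqrt(6)

142.95


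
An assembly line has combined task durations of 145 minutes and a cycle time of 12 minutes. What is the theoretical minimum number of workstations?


Formula: N_min = ceil(Sum of Task Times / Cycle Time)
N_min = ceil(145 min / 12 min) = ceil(12.0833)
N_min = 13 stations

13


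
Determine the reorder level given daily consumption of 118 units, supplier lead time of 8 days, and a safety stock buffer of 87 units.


Formula: ROP = (Daily Demand * Lead Time) + Safety Stock
Demand during lead time = 118 * 8 = 944 units
ROP = 944 + 87 = 1031 units

1031 units


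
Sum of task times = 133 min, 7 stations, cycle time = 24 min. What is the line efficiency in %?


Formula: Efficiency = Sum of Task Times / (N_stations * CT) * 100
Total station capacity = 7 stations * 24 min = 168 min
Efficiency = 133 / 168 * 100 = 79.2%

79.2%


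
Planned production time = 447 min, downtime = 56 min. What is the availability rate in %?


Formula: Availability = (Planned Time - Downtime) / Planned Time * 100
Uptime = 447 - 56 = 391 min
Availability = 391 / 447 * 100 = 87.5%

87.5%


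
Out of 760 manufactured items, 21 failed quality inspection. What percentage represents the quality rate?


Formula: Quality Rate = Good Pieces / Total Pieces * 100
Good pieces = 760 - 21 = 739
QR = 739 / 760 * 100 = 97.2%

97.2%


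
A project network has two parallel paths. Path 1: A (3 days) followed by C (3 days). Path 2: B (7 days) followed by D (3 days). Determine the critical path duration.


Path 1 = 3 + 3 = 6 days
Path 2 = 7 + 3 = 10 days
Duration = max(6, 10) = 10 days

10 days


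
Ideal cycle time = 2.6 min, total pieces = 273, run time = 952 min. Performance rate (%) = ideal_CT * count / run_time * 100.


Formula: Performance = (Ideal CT * Total Count) / Run Time * 100
Ideal output time = 2.6 * 273 = 709.8 min
Performance = 709.8 / 952 * 100 = 74.6%

74.6%


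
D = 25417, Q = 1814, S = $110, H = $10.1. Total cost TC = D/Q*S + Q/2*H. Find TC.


TC = 25417/1814 * 110 + 1814/2 * 10.1

$10701.97


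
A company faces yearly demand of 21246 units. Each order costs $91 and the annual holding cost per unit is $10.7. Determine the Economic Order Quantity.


Formula: EOQ = sqrt(2 * D * S / H)
Numerator: 2 * 21246 * 91 = 3866772
2DS/H = 3866772 / 10.7 = 361380.6
EOQ = sqrt(361380.6) = 601.1 units

601.1 units


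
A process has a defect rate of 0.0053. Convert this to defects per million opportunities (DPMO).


DPMO = defect_rate * 1000000 = 0.0053 * 1000000

5300


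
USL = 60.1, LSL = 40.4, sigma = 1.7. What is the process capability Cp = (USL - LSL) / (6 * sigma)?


Cp = (60.1 - 40.4) / (6 * 1.7)

1.93


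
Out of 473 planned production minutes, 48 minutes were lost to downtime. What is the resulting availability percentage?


Formula: Availability = (Planned Time - Downtime) / Planned Time * 100
Uptime = 473 - 48 = 425 min
Availability = 425 / 473 * 100 = 89.9%

89.9%


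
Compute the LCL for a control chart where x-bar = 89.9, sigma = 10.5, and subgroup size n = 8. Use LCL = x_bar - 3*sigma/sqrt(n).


LCL = 89.9 - 3 * 10.5 / sqrt(8)

78.76


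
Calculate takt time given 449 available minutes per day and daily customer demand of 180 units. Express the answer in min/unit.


Formula: Takt Time = Available Production Time / Customer Demand
Takt = 449 min/day / 180 units/day
Takt = 2.49 min/unit

2.49 min/unit


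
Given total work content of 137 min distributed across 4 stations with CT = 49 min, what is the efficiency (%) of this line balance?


Formula: Efficiency = Sum of Task Times / (N_stations * CT) * 100
Total station capacity = 4 stations * 49 min = 196 min
Efficiency = 137 / 196 * 100 = 69.9%

69.9%


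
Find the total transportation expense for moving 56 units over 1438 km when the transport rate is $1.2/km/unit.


TC = dist * cost * units = 1438 * 1.2 * 56 = $96633.60

$96633.60


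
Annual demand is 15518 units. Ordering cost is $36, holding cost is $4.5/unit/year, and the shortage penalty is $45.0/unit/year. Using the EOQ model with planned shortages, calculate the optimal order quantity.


Formula: EOQ* = sqrt(2DS/H) * sqrt((H+P)/P)
Base EOQ = sqrt(2*15518*36/4.5) = 498.29 units
Correction = sqrt((4.5+45.0)/45.0) = 1.04881
EOQ* = 498.29 * 1.04881 = 522.6 units

522.6 units


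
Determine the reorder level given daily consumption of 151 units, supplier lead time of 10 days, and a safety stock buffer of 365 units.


Formula: ROP = (Daily Demand * Lead Time) + Safety Stock
Demand during lead time = 151 * 10 = 1510 units
ROP = 1510 + 365 = 1875 units

1875 units


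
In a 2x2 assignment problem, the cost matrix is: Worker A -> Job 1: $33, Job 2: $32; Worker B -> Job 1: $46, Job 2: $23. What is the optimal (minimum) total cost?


Option 1: A->1 + B->2 = $33 + $23 = $56
Option 2: A->2 + B->1 = $32 + $46 = $78
Min cost = min($56, $78) = $56

$56


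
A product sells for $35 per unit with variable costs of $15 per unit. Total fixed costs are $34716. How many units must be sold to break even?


Formula: BEQ = Fixed Costs / (Price - Variable Cost)
Contribution margin = $35 - $15 = $20/unit
BEQ = ceil($34716 / $20/unit) = ceil(1735.8) = 1736 units

1736 units


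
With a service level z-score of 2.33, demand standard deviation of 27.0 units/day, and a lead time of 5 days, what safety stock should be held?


Formula: SS = z * sigma_d * sqrt(LT)
sqrt(LT) = sqrt(5) = 2.2361
SS = 2.33 * 27.0 * 2.2361
SS = 140.7 units

140.7 units


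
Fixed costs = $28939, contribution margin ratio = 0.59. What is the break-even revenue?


Formula: BER = Fixed Costs / Contribution Margin Ratio
BER = $28939 / 0.59
BER = $49049.15 (to the nearest cent)

$49049.15


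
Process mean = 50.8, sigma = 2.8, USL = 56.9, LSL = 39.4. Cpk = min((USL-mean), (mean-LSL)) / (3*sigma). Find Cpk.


Cpu = (56.9 - 50.8) / (3 * 2.8) = 0.73
Cpl = (50.8 - 39.4) / (3 * 2.8) = 1.36
Cpk = min(0.73, 1.36) = 0.73

0.73


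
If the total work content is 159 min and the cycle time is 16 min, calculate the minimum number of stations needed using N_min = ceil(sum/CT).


Formula: N_min = ceil(Sum of Task Times / Cycle Time)
N_min = ceil(159 min / 16 min) = ceil(9.9375)
N_min = 10 stations

10


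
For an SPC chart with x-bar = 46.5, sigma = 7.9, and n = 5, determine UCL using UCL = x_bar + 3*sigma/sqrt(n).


UCL = 46.5 + 3 * 7.9 / sqrt(5)

57.1


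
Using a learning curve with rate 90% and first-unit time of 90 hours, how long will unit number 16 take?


Formula: T_n = T_1 * (learning_rate)^(log2(n)) where learning_rate = rate/100
Doublings = log2(16) = 4
T_n = 90 * 0.9^4
T_n = 90 * 0.6561 = 59.0 hours

59.0 hours


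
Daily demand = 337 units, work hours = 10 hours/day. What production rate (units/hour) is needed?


Formula: Production Rate = Daily Demand / Available Hours
Rate = 337 units/day / 10 hours/day
Rate = 33.7 units/hour

33.7 units/hour


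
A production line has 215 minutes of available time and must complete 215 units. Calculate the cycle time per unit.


Formula: CT = Available Time / Number of Units
CT = 215 min / 215 units
CT = 1.0 min/unit

1.0 min/unit


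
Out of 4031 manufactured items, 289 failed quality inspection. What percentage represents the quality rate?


Formula: Quality Rate = Good Pieces / Total Pieces * 100
Good pieces = 4031 - 289 = 3742
QR = 3742 / 4031 * 100 = 92.8%

92.8%


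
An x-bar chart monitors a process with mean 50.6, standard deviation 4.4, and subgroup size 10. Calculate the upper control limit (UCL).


UCL = 50.6 + 3 * 4.4 / sqrt(10)

54.77


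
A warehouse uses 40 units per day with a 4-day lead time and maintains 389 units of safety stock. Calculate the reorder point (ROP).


Formula: ROP = (Daily Demand * Lead Time) + Safety Stock
Demand during lead time = 40 * 4 = 160 units
ROP = 160 + 389 = 549 units

549 units


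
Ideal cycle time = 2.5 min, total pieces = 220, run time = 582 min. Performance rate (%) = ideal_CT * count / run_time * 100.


Formula: Performance = (Ideal CT * Total Count) / Run Time * 100
Ideal output time = 2.5 * 220 = 550.0 min
Performance = 550.0 / 582 * 100 = 94.5%

94.5%


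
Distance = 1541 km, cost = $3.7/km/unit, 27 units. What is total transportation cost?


TC = dist * cost * units = 1541 * 3.7 * 27 = $153945.90

$153945.90


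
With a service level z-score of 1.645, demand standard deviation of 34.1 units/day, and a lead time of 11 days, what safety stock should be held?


Formula: SS = z * sigma_d * sqrt(LT)
sqrt(LT) = sqrt(11) = 3.3166
SS = 1.645 * 34.1 * 3.3166
SS = 186.0 units

186.0 units


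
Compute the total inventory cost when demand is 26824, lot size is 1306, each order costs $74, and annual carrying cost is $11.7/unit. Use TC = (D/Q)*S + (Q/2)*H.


TC = 26824/1306 * 74 + 1306/2 * 11.7

$9159.99


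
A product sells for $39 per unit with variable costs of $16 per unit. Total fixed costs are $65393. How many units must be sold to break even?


Formula: BEQ = Fixed Costs / (Price - Variable Cost)
Contribution margin = $39 - $16 = $23/unit
BEQ = ceil($65393 / $23/unit) = ceil(2843.17) = 2844 units

2844 units


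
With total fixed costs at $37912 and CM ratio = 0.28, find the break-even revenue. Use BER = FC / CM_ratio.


Formula: BER = Fixed Costs / Contribution Margin Ratio
BER = $37912 / 0.28
BER = $135400.00 (to the nearest cent)

$135400.00


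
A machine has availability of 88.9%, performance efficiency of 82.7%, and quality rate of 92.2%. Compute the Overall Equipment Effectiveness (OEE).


Formula: OEE = Availability * Performance * Quality / 10000
A * P = 88.9% * 82.7% / 100 = 73.52%
OEE = 73.52% * 92.2% / 100 = 67.8%

67.8%
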